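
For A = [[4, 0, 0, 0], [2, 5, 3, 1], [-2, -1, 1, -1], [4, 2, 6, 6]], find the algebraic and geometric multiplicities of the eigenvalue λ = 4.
algebraic multiplicity 4, geometric multiplicity 3

The characteristic polynomial is (x - 4)^4, so the factor x - 4 appears with exponent 4: the algebraic multiplicity is 4.

rank(A - 4I) = 1, so the eigenspace has dimension 4 - 1 = 3: the geometric multiplicity is 3.

Since 3 < 4, A is not diagonalizable.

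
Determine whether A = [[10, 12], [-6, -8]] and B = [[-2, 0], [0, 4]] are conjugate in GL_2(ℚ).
Two matrices over a field are similar if and only if they have the same invariant factors.

Both A and B have characteristic polynomial (x - 4)(x + 2) and minimal polynomial (x - 4)(x + 2). Computing further, both have invariant factors (x - 4)(x + 2). Hence A and B are similar.

Yes.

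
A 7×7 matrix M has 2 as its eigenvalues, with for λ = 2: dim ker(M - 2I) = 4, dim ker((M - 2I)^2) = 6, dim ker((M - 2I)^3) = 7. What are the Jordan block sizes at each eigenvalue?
Jordan blocks: (2, 3), (2, 2), (2, 1), (2, 1)

λ = 2: successive nullity increments [4, 2, 1] count blocks of size ≥ k; block sizes are [3, 2, 1, 1].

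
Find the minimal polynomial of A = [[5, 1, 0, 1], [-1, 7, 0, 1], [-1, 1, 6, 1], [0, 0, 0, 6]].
The characteristic polynomial factors as (x - 6)^4. The minimal polynomial is ∏(x - λ)^{k_λ} where k_λ is the size of the largest Jordan block at λ.

For λ = 6: rank(A - 6I) = 1, and the largest Jordan block has size 2 (the smallest k with rank((A - 6I)^k) = rank((A - 6I)^(k+1))).

So m_A(x) = (x - 6)^2.

m_A(x) = (x - 6)^2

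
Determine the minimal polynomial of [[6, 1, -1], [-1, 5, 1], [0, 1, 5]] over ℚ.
The characteristic polynomial factors as (x - 6)(x - 5)^2. The minimal polynomial is ∏(x - λ)^{k_λ} where k_λ is the size of the largest Jordan block at λ.

For λ = 5: rank(A - 5I) = 2, and the largest Jordan block has size 2 (the smallest k with rank((A - 5I)^k) = rank((A - 5I)^(k+1))).
For λ = 6: rank(A - 6I) = 2, and the largest Jordan block has size 1 (the smallest k with rank((A - 6I)^k) = rank((A - 6I)^(k+1))).

So m_A(x) = (x - 6)(x - 5)^2.

m_A(x) = (x - 6)(x - 5)^2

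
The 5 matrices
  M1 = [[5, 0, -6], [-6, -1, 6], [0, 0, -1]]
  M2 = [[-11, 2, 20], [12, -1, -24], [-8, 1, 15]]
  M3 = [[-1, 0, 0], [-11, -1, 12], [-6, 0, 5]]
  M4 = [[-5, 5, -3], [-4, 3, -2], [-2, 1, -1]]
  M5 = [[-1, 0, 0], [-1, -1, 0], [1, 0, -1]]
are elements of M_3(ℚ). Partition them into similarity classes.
4 classes: {M1}, {M2, M3}, {M4}, {M5}

Characteristic polynomials: χ_{M1} = (x - 5)(x + 1)^2, χ_{M2} = (x - 5)(x + 1)^2, χ_{M3} = (x - 5)(x + 1)^2, χ_{M4} = (x + 1)^3, χ_{M5} = (x + 1)^3.

{M1}: invariant factors x + 1, (x - 5)(x + 1).

{M2, M3}: invariant factors (x - 5)(x + 1)^2.

{M4}: invariant factors (x + 1)^3.

{M5}: invariant factors x + 1, (x + 1)^2.

Matrices are similar if and only if their invariant-factor lists agree; the partition into similarity classes is {M1}, {M2, M3}, {M4}, {M5}.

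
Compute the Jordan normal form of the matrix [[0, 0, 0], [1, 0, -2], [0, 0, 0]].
The characteristic polynomial is det(xI - A) = x^3, so the eigenvalues are 0 (algebraic multiplicity 3).

For λ = 0: rank(A) = 1, rank(A^2) = 0. The eigenspace has dimension 3 - 1 = 2, so there are 2 Jordan blocks; the rank sequence gives block sizes [2, 1].

Assembling the blocks gives the Jordan form J above.

J = [[0, 1, 0], [0, 0, 0], [0, 0, 0]]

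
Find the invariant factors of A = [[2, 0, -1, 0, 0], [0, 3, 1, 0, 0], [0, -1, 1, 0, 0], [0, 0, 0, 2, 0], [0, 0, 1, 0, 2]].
The Jordan structure of A has elementary divisors (x - 2)^3, (x - 2), (x - 2). Arranging the block sizes at each eigenvalue in decreasing order and taking row products gives the invariant factors.

Invariant factors (smallest first, each dividing the next): x - 2, x - 2, (x - 2)^3.

Check: the last factor (x - 2)^3 is the minimal polynomial, and the product (x - 2)^5 is the characteristic polynomial.

x - 2, x - 2, (x - 2)^3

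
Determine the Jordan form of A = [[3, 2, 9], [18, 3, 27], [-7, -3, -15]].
J = [[-3, 1, 0], [0, -3, 1], [0, 0, -3]]

The characteristic polynomial is det(xI - A) = (x + 3)^3, so the eigenvalues are -3 (algebraic multiplicity 3).

For λ = -3: rank(A + 3I) = 2, rank((A + 3I)^2) = 1, rank((A + 3I)^3) = 0. The eigenspace has dimension 3 - 2 = 1, so there is 1 Jordan block; the rank sequence gives block sizes [3].

Assembling the blocks gives the Jordan form J above.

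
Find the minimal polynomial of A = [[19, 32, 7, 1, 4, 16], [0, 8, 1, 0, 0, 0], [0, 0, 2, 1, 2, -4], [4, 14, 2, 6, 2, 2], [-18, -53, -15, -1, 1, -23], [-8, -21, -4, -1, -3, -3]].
The characteristic polynomial factors as (x - 6)^5(x - 3). The minimal polynomial is ∏(x - λ)^{k_λ} where k_λ is the size of the largest Jordan block at λ.

For λ = 3: rank(A - 3I) = 5, and the largest Jordan block has size 1 (the smallest k with rank((A - 3I)^k) = rank((A - 3I)^(k+1))).
For λ = 6: rank(A - 6I) = 4, and the largest Jordan block has size 3 (the smallest k with rank((A - 6I)^k) = rank((A - 6I)^(k+1))).

So m_A(x) = (x - 6)^3(x - 3).

m_A(x) = (x - 6)^3(x - 3)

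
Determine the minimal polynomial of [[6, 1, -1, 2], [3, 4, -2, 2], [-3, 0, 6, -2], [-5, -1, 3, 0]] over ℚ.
m_A(x) = (x - 4)^3

The characteristic polynomial factors as (x - 4)^4. The minimal polynomial is ∏(x - λ)^{k_λ} where k_λ is the size of the largest Jordan block at λ.

For λ = 4: rank(A - 4I) = 2, and the largest Jordan block has size 3 (the smallest k with rank((A - 4I)^k) = rank((A - 4I)^(k+1))).

So m_A(x) = (x - 4)^3.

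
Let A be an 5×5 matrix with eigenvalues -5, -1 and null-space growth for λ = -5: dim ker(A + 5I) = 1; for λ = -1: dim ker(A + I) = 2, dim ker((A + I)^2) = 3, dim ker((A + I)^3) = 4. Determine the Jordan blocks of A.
Jordan blocks: (-5, 1), (-1, 3), (-1, 1)

λ = -5: successive nullity increments [1] count blocks of size ≥ k; block sizes are [1].
λ = -1: successive nullity increments [2, 1, 1] count blocks of size ≥ k; block sizes are [3, 1].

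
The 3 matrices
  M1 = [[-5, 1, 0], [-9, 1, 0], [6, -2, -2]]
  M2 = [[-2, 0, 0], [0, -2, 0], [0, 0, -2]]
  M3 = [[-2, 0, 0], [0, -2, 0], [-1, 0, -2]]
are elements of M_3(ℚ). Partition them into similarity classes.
2 classes: {M1, M3}, {M2}

Characteristic polynomials: χ_{M1} = (x + 2)^3, χ_{M2} = (x + 2)^3, χ_{M3} = (x + 2)^3.

{M1, M3}: invariant factors x + 2, (x + 2)^2.

{M2}: invariant factors x + 2, x + 2, x + 2.

Matrices are similar if and only if their invariant-factor lists agree; the partition into similarity classes is {M1, M3}, {M2}.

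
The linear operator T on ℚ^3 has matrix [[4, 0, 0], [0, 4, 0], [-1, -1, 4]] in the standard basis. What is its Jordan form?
J = [[4, 1, 0], [0, 4, 0], [0, 0, 4]]

The characteristic polynomial is det(xI - A) = (x - 4)^3, so the eigenvalues are 4 (algebraic multiplicity 3).

For λ = 4: rank(A - 4I) = 1, rank((A - 4I)^2) = 0. The eigenspace has dimension 3 - 1 = 2, so there are 2 Jordan blocks; the rank sequence gives block sizes [2, 1].

Assembling the blocks gives the Jordan form J above.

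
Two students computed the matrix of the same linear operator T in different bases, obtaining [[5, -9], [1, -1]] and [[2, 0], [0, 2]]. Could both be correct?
Both have characteristic polynomial (x - 2)^2, but the minimal polynomial of A is (x - 2)^2 while the minimal polynomial of B is x - 2. The minimal polynomial is a similarity invariant, so A and B are not similar.

No.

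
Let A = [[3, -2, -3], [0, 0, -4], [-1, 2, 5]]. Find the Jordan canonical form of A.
J = [[2, 1, 0], [0, 2, 0], [0, 0, 4]]

The characteristic polynomial is det(xI - A) = (x - 4)(x - 2)^2, so the eigenvalues are 2 (algebraic multiplicity 2), 4 (algebraic multiplicity 1).

For λ = 2: rank(A - 2I) = 2, rank((A - 2I)^2) = 1. The eigenspace has dimension 3 - 2 = 1, so there is 1 Jordan block; the rank sequence gives block sizes [2].

For λ = 4: algebraic multiplicity 1 gives one 1×1 block.

Assembling the blocks gives the Jordan form J above.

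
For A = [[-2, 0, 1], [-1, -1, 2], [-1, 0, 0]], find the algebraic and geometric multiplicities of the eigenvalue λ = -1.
algebraic multiplicity 3, geometric multiplicity 1

The characteristic polynomial is (x + 1)^3, so the factor x + 1 appears with exponent 3: the algebraic multiplicity is 3.

rank(A + I) = 2, so the eigenspace has dimension 3 - 2 = 1: the geometric multiplicity is 1.

Since 1 < 3, A is not diagonalizable.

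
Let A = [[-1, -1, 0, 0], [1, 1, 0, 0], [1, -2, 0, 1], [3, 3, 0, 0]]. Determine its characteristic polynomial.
χ_A(x) = x^4

xI - A = [[x + 1, 1, 0, 0], [-1, x - 1, 0, 0], [-1, 2, x, -1], [-3, -3, 0, x]].

Expanding det(xI - A) along the first row:
det(xI - A) = + (x + 1)·det([[x - 1, 0, 0], [2, x, -1], [-3, 0, x]]) - (1)·det([[-1, 0, 0], [-1, x, -1], [-3, 0, x]]) + (0)·det([[-1, x - 1, 0], [-1, 2, -1], [-3, -3, x]]) - (0)·det([[-1, x - 1, 0], [-1, 2, x], [-3, -3, 0]]).

Evaluating gives χ_A(x) = x^4.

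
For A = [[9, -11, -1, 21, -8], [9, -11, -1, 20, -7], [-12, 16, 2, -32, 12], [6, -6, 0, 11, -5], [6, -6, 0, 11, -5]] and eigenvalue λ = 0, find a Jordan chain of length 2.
v_1 = [[1, 1, -1, 0, 0]]^T, v_2 = [[-1, -1, 2, 0, 0]]^T

We seek v_1 ∈ ker(A^2) \ ker(A), then set v_{i+1} = A v_i.

One such chain is v_1 = [[1, 1, -1, 0, 0]]^T, v_2 = [[-1, -1, 2, 0, 0]]^T. Check: A v_2 = [[0, 0, 0, 0, 0]]^T = 0.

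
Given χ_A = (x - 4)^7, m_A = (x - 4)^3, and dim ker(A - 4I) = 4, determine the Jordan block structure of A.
λ = 4: algebraic multiplicity 7 (exponent in χ_A), largest block size 3 (exponent in m_A), 4 blocks (geometric multiplicity). These force block sizes [3, 2, 1, 1].

Jordan blocks: (4, 3), (4, 2), (4, 1), (4, 1)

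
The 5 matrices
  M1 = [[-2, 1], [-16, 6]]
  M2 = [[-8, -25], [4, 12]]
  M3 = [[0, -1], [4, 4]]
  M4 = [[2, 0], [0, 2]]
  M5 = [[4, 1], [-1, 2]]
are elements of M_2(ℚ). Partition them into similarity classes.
Characteristic polynomials: χ_{M1} = (x - 2)^2, χ_{M2} = (x - 2)^2, χ_{M3} = (x - 2)^2, χ_{M4} = (x - 2)^2, χ_{M5} = (x - 3)^2.

{M1, M2, M3}: invariant factors (x - 2)^2.

{M4}: invariant factors x - 2, x - 2.

{M5}: invariant factors (x - 3)^2.

Matrices are similar if and only if their invariant-factor lists agree; the partition into similarity classes is {M1, M2, M3}, {M4}, {M5}.

3 classes: {M1, M2, M3}, {M4}, {M5}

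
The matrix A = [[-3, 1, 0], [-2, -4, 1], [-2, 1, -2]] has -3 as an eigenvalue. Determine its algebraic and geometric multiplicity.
algebraic multiplicity 3, geometric multiplicity 1

The characteristic polynomial is (x + 3)^3, so the factor x + 3 appears with exponent 3: the algebraic multiplicity is 3.

rank(A + 3I) = 2, so the eigenspace has dimension 3 - 2 = 1: the geometric multiplicity is 1.

Since 1 < 3, A is not diagonalizable.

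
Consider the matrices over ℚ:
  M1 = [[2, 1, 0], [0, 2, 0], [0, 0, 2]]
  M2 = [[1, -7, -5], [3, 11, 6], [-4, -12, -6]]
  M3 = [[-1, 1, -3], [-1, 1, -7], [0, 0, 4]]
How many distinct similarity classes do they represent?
Characteristic polynomials: χ_{M1} = (x - 2)^3, χ_{M2} = (x - 2)^3, χ_{M3} = x^2(x - 4).

{M1}: invariant factors x - 2, (x - 2)^2.

{M2}: invariant factors (x - 2)^3.

{M3}: invariant factors x^2(x - 4).

Matrices are similar if and only if their invariant-factor lists agree; the partition into similarity classes is {M1}, {M2}, {M3}.

3 classes: {M1}, {M2}, {M3}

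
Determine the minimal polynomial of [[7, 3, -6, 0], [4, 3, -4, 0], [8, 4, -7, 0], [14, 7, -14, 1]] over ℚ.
m_A(x) = (x - 1)^2

The characteristic polynomial factors as (x - 1)^4. The minimal polynomial is ∏(x - λ)^{k_λ} where k_λ is the size of the largest Jordan block at λ.

For λ = 1: rank(A - I) = 1, and the largest Jordan block has size 2 (the smallest k with rank((A - I)^k) = rank((A - I)^(k+1))).

So m_A(x) = (x - 1)^2.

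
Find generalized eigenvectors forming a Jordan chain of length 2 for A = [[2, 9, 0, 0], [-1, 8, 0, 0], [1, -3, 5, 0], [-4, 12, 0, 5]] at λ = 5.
We seek v_1 ∈ ker((A - 5I)^2) \ ker(A - 5I), then set v_{i+1} = (A - 5I) v_i.

One such chain is v_1 = [[2, 1, 0, 0]]^T, v_2 = [[3, 1, -1, 4]]^T. Check: (A - 5I) v_2 = [[0, 0, 0, 0]]^T = 0.

v_1 = [[2, 1, 0, 0]]^T, v_2 = [[3, 1, -1, 4]]^T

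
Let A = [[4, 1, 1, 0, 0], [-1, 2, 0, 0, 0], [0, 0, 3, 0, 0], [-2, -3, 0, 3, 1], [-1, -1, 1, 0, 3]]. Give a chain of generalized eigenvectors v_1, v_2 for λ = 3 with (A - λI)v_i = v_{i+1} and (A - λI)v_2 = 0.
v_1 = [[0, 0, 0, -3, 1]]^T, v_2 = [[0, 0, 0, 1, 0]]^T

We seek v_1 ∈ ker((A - 3I)^2) \ ker(A - 3I), then set v_{i+1} = (A - 3I) v_i.

One such chain is v_1 = [[0, 0, 0, -3, 1]]^T, v_2 = [[0, 0, 0, 1, 0]]^T. Check: (A - 3I) v_2 = [[0, 0, 0, 0, 0]]^T = 0.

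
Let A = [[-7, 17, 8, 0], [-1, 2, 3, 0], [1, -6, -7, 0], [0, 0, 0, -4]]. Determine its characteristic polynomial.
xI - A = [[x + 7, -17, -8, 0], [1, x - 2, -3, 0], [-1, 6, x + 7, 0], [0, 0, 0, x + 4]].

Expanding det(xI - A) along the first row:
det(xI - A) = + (x + 7)·det([[x - 2, -3, 0], [6, x + 7, 0], [0, 0, x + 4]]) - (-17)·det([[1, -3, 0], [-1, x + 7, 0], [0, 0, x + 4]]) + (-8)·det([[1, x - 2, 0], [-1, 6, 0], [0, 0, x + 4]]) - (0)·det([[1, x - 2, -3], [-1, 6, x + 7], [0, 0, 0]]).

Evaluating gives χ_A(x) = x^4 + 16x^3 + 96x^2 + 256x + 256 = (x + 4)^4.

χ_A(x) = (x + 4)^4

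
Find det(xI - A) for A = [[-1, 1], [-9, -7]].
χ_A(x) = (x + 4)^2

xI - A = [[x + 1, -1], [9, x + 7]].

Expanding det(xI - A) along the first row:
det(xI - A) = + (x + 1)·det([[x + 7]]) - (-1)·det([[9]]).

Evaluating gives χ_A(x) = x^2 + 8x + 16 = (x + 4)^2.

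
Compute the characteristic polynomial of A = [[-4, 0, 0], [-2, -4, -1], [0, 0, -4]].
χ_A(x) = (x + 4)^3

xI - A = [[x + 4, 0, 0], [2, x + 4, 1], [0, 0, x + 4]].

Expanding det(xI - A) along the first row:
det(xI - A) = + (x + 4)·det([[x + 4, 1], [0, x + 4]]) - (0)·det([[2, 1], [0, x + 4]]) + (0)·det([[2, x + 4], [0, 0]]).

Evaluating gives χ_A(x) = x^3 + 12x^2 + 48x + 64 = (x + 4)^3.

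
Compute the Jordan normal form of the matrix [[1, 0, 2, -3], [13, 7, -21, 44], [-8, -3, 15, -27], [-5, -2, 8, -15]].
J = [[2, 1, 0, 0], [0, 2, 0, 0], [0, 0, 2, 1], [0, 0, 0, 2]]

The characteristic polynomial is det(xI - A) = (x - 2)^4, so the eigenvalues are 2 (algebraic multiplicity 4).

For λ = 2: rank(A - 2I) = 2, rank((A - 2I)^2) = 0. The eigenspace has dimension 4 - 2 = 2, so there are 2 Jordan blocks; the rank sequence gives block sizes [2, 2].

Assembling the blocks gives the Jordan form J above.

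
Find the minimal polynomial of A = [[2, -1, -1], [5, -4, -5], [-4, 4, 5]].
The characteristic polynomial factors as (x - 1)^3. The minimal polynomial is ∏(x - λ)^{k_λ} where k_λ is the size of the largest Jordan block at λ.

For λ = 1: rank(A - I) = 1, and the largest Jordan block has size 2 (the smallest k with rank((A - I)^k) = rank((A - I)^(k+1))).

So m_A(x) = (x - 1)^2.

m_A(x) = (x - 1)^2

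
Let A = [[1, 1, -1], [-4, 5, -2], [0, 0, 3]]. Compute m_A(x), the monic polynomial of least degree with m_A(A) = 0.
m_A(x) = (x - 3)^2

The characteristic polynomial factors as (x - 3)^3. The minimal polynomial is ∏(x - λ)^{k_λ} where k_λ is the size of the largest Jordan block at λ.

For λ = 3: rank(A - 3I) = 1, and the largest Jordan block has size 2 (the smallest k with rank((A - 3I)^k) = rank((A - 3I)^(k+1))).

So m_A(x) = (x - 3)^2.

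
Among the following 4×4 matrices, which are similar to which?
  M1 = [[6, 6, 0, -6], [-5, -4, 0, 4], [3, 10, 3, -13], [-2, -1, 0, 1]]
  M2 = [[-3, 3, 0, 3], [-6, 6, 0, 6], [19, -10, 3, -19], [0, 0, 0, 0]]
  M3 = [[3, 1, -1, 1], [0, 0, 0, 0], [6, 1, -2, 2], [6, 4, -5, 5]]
2 classes: {M1, M3}, {M2}

Characteristic polynomials: χ_{M1} = x^2(x - 3)^2, χ_{M2} = x^2(x - 3)^2, χ_{M3} = x^2(x - 3)^2.

{M1, M3}: invariant factors x^2(x - 3)^2.

{M2}: invariant factors x, x(x - 3)^2.

Matrices are similar if and only if their invariant-factor lists agree; the partition into similarity classes is {M1, M3}, {M2}.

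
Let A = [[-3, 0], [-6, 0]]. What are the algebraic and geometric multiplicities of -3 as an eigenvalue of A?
algebraic multiplicity 1, geometric multiplicity 1

The characteristic polynomial is x(x + 3), so the factor x + 3 appears with exponent 1: the algebraic multiplicity is 1.

rank(A + 3I) = 1, so the eigenspace has dimension 2 - 1 = 1: the geometric multiplicity is 1.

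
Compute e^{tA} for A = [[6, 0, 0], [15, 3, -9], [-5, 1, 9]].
e^{tA} = [[e^{6*t}, 0, 0], [15*t*e^{6*t}, (1 - 3*t)*e^{6*t}, -9*t*e^{6*t}], [-5*t*e^{6*t}, t*e^{6*t}, (3*t + 1)*e^{6*t}]]

A has Jordan form J = [[6, 1, 0], [0, 6, 0], [0, 0, 6]] with A = PJP^{-1}, so e^{tA} = P e^{tJ} P^{-1}.

For a Jordan block J_k(λ), e^{tJ_k(λ)} = e^{λt} · (I + tN + t^2 N^2/2! + ... + t^{k-1} N^{k-1}/(k-1)!) where N is the nilpotent superdiagonal part.

Assembling the blocks and conjugating back gives the entries of e^{tA} as shown above.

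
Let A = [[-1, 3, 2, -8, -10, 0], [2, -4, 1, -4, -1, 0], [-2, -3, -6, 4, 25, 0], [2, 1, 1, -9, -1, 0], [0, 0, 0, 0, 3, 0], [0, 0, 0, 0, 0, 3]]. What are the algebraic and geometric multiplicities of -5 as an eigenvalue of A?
algebraic multiplicity 4, geometric multiplicity 2

The characteristic polynomial is (x - 3)^2(x + 5)^4, so the factor x + 5 appears with exponent 4: the algebraic multiplicity is 4.

rank(A + 5I) = 4, so the eigenspace has dimension 6 - 4 = 2: the geometric multiplicity is 2.

Since 2 < 4, A is not diagonalizable.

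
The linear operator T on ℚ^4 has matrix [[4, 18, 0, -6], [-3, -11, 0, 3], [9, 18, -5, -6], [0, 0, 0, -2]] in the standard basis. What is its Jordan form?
J = [[-5, 0, 0, 0], [0, -5, 0, 0], [0, 0, -2, 0], [0, 0, 0, -2]]

The characteristic polynomial is det(xI - A) = (x + 2)^2(x + 5)^2, so the eigenvalues are -5 (algebraic multiplicity 2), -2 (algebraic multiplicity 2).

For λ = -5: rank(A + 5I) = 2. The eigenspace has dimension 4 - 2 = 2, so there are 2 Jordan blocks; the rank sequence gives block sizes [1, 1].

For λ = -2: rank(A + 2I) = 2. The eigenspace has dimension 4 - 2 = 2, so there are 2 Jordan blocks; the rank sequence gives block sizes [1, 1].

Assembling the blocks gives the Jordan form J above.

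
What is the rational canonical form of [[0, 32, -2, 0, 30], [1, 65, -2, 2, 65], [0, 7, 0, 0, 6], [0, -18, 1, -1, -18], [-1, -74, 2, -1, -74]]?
R = [[0, 0, 0, 0, -36], [1, 0, 0, 0, 63], [0, 1, 0, 0, 6], [0, 0, 1, 0, -27], [0, 0, 0, 1, -10]]

The invariant factors of A (the non-unit diagonal entries of the Smith normal form of xI - A over ℚ[x]) are (x + 4)(x^2 + 3x - 3)^2, each dividing the next. The characteristic polynomial is their product, (x + 4)(x^2 + 3x - 3)^2.

The rational canonical form is the block-diagonal matrix of companion matrices C(f_i):
R = [[0, 0, 0, 0, -36], [1, 0, 0, 0, 63], [0, 1, 0, 0, 6], [0, 0, 1, 0, -27], [0, 0, 0, 1, -10]].

Note the characteristic polynomial does not split into linear factors over ℚ, so A has no Jordan form over ℚ; the rational canonical form exists over any field.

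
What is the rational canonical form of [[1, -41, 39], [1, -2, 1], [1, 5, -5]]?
R = [[0, 0, 32], [1, 0, 0], [0, 1, -6]]

The invariant factors of A (the non-unit diagonal entries of the Smith normal form of xI - A over ℚ[x]) are (x - 2)(x + 4)^2, each dividing the next. The characteristic polynomial is their product, (x - 2)(x + 4)^2.

The rational canonical form is the block-diagonal matrix of companion matrices C(f_i):
R = [[0, 0, 32], [1, 0, 0], [0, 1, -6]].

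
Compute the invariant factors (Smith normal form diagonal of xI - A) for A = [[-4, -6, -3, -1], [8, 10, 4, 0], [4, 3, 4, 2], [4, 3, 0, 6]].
(x - 4)^2, (x - 4)^2

The Jordan structure of A has elementary divisors (x - 4)^2, (x - 4)^2. Arranging the block sizes at each eigenvalue in decreasing order and taking row products gives the invariant factors.

Invariant factors (smallest first, each dividing the next): (x - 4)^2, (x - 4)^2.

Check: the last factor (x - 4)^2 is the minimal polynomial, and the product (x - 4)^4 is the characteristic polynomial.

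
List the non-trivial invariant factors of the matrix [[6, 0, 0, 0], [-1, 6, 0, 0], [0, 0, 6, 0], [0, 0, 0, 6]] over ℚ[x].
The Jordan structure of A has elementary divisors (x - 6)^2, (x - 6), (x - 6). Arranging the block sizes at each eigenvalue in decreasing order and taking row products gives the invariant factors.

Invariant factors (smallest first, each dividing the next): x - 6, x - 6, (x - 6)^2.

Check: the last factor (x - 6)^2 is the minimal polynomial, and the product (x - 6)^4 is the characteristic polynomial.

x - 6, x - 6, (x - 6)^2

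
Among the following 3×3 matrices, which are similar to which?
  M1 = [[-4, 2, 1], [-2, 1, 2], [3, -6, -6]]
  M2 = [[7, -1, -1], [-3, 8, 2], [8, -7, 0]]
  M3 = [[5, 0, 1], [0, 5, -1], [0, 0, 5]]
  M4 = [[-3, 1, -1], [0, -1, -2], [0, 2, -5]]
3 classes: {M1, M4}, {M2}, {M3}

Characteristic polynomials: χ_{M1} = (x + 3)^3, χ_{M2} = (x - 5)^3, χ_{M3} = (x - 5)^3, χ_{M4} = (x + 3)^3.

{M1, M4}: invariant factors x + 3, (x + 3)^2.

{M2}: invariant factors (x - 5)^3.

{M3}: invariant factors x - 5, (x - 5)^2.

Matrices are similar if and only if their invariant-factor lists agree; the partition into similarity classes is {M1, M4}, {M2}, {M3}.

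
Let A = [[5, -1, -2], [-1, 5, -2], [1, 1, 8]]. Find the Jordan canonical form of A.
J = [[6, 1, 0], [0, 6, 0], [0, 0, 6]]

The characteristic polynomial is det(xI - A) = (x - 6)^3, so the eigenvalues are 6 (algebraic multiplicity 3).

For λ = 6: rank(A - 6I) = 1, rank((A - 6I)^2) = 0. The eigenspace has dimension 3 - 1 = 2, so there are 2 Jordan blocks; the rank sequence gives block sizes [2, 1].

Assembling the blocks gives the Jordan form J above.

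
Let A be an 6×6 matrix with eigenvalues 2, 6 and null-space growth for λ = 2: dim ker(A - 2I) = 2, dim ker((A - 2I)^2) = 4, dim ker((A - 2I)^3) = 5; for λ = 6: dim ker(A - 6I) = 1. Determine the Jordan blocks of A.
λ = 2: successive nullity increments [2, 2, 1] count blocks of size ≥ k; block sizes are [3, 2].
λ = 6: successive nullity increments [1] count blocks of size ≥ k; block sizes are [1].

Jordan blocks: (2, 3), (2, 2), (6, 1)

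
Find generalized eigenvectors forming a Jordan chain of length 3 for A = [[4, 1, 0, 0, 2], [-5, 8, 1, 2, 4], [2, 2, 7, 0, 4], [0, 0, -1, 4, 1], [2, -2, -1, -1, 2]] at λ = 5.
We seek v_1 ∈ ker((A - 5I)^3) \ ker((A - 5I)^2), then set v_{i+1} = (A - 5I) v_i.

One such chain is v_1 = [[-1, 0, 1, -1, 0]]^T, v_2 = [[1, 4, 0, 0, -2]]^T, v_3 = [[-1, -1, 2, -2, 0]]^T. Check: (A - 5I) v_3 = [[0, 0, 0, 0, 0]]^T = 0.

v_1 = [[-1, 0, 1, -1, 0]]^T, v_2 = [[1, 4, 0, 0, -2]]^T, v_3 = [[-1, -1, 2, -2, 0]]^T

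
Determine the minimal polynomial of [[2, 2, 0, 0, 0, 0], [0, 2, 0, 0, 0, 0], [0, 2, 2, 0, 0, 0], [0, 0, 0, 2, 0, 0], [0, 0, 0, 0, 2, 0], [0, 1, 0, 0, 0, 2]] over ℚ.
The characteristic polynomial factors as (x - 2)^6. The minimal polynomial is ∏(x - λ)^{k_λ} where k_λ is the size of the largest Jordan block at λ.

For λ = 2: rank(A - 2I) = 1, and the largest Jordan block has size 2 (the smallest k with rank((A - 2I)^k) = rank((A - 2I)^(k+1))).

So m_A(x) = (x - 2)^2.

m_A(x) = (x - 2)^2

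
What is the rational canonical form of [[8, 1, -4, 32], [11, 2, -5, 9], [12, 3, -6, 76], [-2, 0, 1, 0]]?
The invariant factors of A (the non-unit diagonal entries of the Smith normal form of xI - A over ℚ[x]) are (x - 4)(x^3 - 4x + 5), each dividing the next. The characteristic polynomial is their product, (x - 4)(x^3 - 4x + 5).

The rational canonical form is the block-diagonal matrix of companion matrices C(f_i):
R = [[0, 0, 0, 20], [1, 0, 0, -21], [0, 1, 0, 4], [0, 0, 1, 4]].

Note the characteristic polynomial does not split into linear factors over ℚ, so A has no Jordan form over ℚ; the rational canonical form exists over any field.

R = [[0, 0, 0, 20], [1, 0, 0, -21], [0, 1, 0, 4], [0, 0, 1, 4]]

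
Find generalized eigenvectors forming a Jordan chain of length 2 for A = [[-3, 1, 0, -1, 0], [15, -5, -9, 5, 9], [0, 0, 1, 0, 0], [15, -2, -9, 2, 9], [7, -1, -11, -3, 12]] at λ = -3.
We seek v_1 ∈ ker((A + 3I)^2) \ ker(A + 3I), then set v_{i+1} = (A + 3I) v_i.

One such chain is v_1 = [[0, 1, 0, 0, 0]]^T, v_2 = [[1, -2, 0, -2, -1]]^T. Check: (A + 3I) v_2 = [[0, 0, 0, 0, 0]]^T = 0.

v_1 = [[0, 1, 0, 0, 0]]^T, v_2 = [[1, -2, 0, -2, -1]]^T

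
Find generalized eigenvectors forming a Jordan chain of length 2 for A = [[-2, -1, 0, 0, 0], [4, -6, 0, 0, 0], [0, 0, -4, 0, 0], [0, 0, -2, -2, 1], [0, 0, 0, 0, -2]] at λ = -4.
We seek v_1 ∈ ker((A + 4I)^2) \ ker(A + 4I), then set v_{i+1} = (A + 4I) v_i.

One such chain is v_1 = [[1, 1, 1, 1, 0]]^T, v_2 = [[1, 2, 0, 0, 0]]^T. Check: (A + 4I) v_2 = [[0, 0, 0, 0, 0]]^T = 0.

v_1 = [[1, 1, 1, 1, 0]]^T, v_2 = [[1, 2, 0, 0, 0]]^T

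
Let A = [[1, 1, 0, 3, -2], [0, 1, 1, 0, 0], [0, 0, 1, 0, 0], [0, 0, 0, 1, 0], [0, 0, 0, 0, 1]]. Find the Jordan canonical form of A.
J = [[1, 1, 0, 0, 0], [0, 1, 1, 0, 0], [0, 0, 1, 0, 0], [0, 0, 0, 1, 0], [0, 0, 0, 0, 1]]

The characteristic polynomial is det(xI - A) = (x - 1)^5, so the eigenvalues are 1 (algebraic multiplicity 5).

For λ = 1: rank(A - I) = 2, rank((A - I)^2) = 1, rank((A - I)^3) = 0. The eigenspace has dimension 5 - 2 = 3, so there are 3 Jordan blocks; the rank sequence gives block sizes [3, 1, 1].

Assembling the blocks gives the Jordan form J above.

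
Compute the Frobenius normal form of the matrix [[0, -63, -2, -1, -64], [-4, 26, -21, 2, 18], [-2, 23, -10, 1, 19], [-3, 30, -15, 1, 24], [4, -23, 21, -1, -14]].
R = [[0, 0, 0, 0, 20], [1, 0, 0, 0, 26], [0, 1, 0, 0, 4], [0, 0, 1, 0, 8], [0, 0, 0, 1, 3]]

The invariant factors of A (the non-unit diagonal entries of the Smith normal form of xI - A over ℚ[x]) are (x - 5)(x + 2)(x^3 + 2x + 2), each dividing the next. The characteristic polynomial is their product, (x - 5)(x + 2)(x^3 + 2x + 2).

The rational canonical form is the block-diagonal matrix of companion matrices C(f_i):
R = [[0, 0, 0, 0, 20], [1, 0, 0, 0, 26], [0, 1, 0, 0, 4], [0, 0, 1, 0, 8], [0, 0, 0, 1, 3]].

Note the characteristic polynomial does not split into linear factors over ℚ, so A has no Jordan form over ℚ; the rational canonical form exists over any field.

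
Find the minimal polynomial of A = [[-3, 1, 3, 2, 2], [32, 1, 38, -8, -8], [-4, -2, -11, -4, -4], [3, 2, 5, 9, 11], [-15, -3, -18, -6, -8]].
The characteristic polynomial factors as (x - 5)(x + 2)(x + 5)^3. The minimal polynomial is ∏(x - λ)^{k_λ} where k_λ is the size of the largest Jordan block at λ.

For λ = -5: rank(A + 5I) = 3, and the largest Jordan block has size 2 (the smallest k with rank((A + 5I)^k) = rank((A + 5I)^(k+1))).
For λ = -2: rank(A + 2I) = 4, and the largest Jordan block has size 1 (the smallest k with rank((A + 2I)^k) = rank((A + 2I)^(k+1))).
For λ = 5: rank(A - 5I) = 4, and the largest Jordan block has size 1 (the smallest k with rank((A - 5I)^k) = rank((A - 5I)^(k+1))).

So m_A(x) = (x - 5)(x + 2)(x + 5)^2.

m_A(x) = (x - 5)(x + 2)(x + 5)^2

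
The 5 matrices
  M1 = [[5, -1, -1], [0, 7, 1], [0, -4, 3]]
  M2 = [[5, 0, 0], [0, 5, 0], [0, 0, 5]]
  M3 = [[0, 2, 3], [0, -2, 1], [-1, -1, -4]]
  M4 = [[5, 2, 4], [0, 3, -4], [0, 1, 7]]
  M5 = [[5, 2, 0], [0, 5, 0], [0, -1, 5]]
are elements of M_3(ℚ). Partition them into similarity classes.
4 classes: {M1}, {M2}, {M3}, {M4, M5}

Characteristic polynomials: χ_{M1} = (x - 5)^3, χ_{M2} = (x - 5)^3, χ_{M3} = (x + 2)^3, χ_{M4} = (x - 5)^3, χ_{M5} = (x - 5)^3.

{M1}: invariant factors (x - 5)^3.

{M2}: invariant factors x - 5, x - 5, x - 5.

{M3}: invariant factors (x + 2)^3.

{M4, M5}: invariant factors x - 5, (x - 5)^2.

Matrices are similar if and only if their invariant-factor lists agree; the partition into similarity classes is {M1}, {M2}, {M3}, {M4, M5}.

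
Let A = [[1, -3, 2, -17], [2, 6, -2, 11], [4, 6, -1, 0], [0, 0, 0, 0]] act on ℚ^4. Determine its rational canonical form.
The invariant factors of A (the non-unit diagonal entries of the Smith normal form of xI - A over ℚ[x]) are x - 3, x^2(x - 3), each dividing the next. The characteristic polynomial is their product, x^2(x - 3)^2.

The rational canonical form is the block-diagonal matrix of companion matrices C(f_i):
R = [[3, 0, 0, 0], [0, 0, 0, 0], [0, 1, 0, 0], [0, 0, 1, 3]].

R = [[3, 0, 0, 0], [0, 0, 0, 0], [0, 1, 0, 0], [0, 0, 1, 3]]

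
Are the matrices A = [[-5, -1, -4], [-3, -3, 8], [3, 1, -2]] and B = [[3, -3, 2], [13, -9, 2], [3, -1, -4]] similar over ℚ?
Yes.

Two matrices over a field are similar if and only if they have the same invariant factors.

Both A and B have characteristic polynomial (x + 2)(x + 4)^2 and minimal polynomial (x + 2)(x + 4)^2. Computing further, both have invariant factors (x + 2)(x + 4)^2. Hence A and B are similar.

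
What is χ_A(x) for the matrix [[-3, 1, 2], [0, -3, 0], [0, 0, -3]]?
xI - A = [[x + 3, -1, -2], [0, x + 3, 0], [0, 0, x + 3]].

Expanding det(xI - A) along the first row:
det(xI - A) = + (x + 3)·det([[x + 3, 0], [0, x + 3]]) - (-1)·det([[0, 0], [0, x + 3]]) + (-2)·det([[0, x + 3], [0, 0]]).

Evaluating gives χ_A(x) = x^3 + 9x^2 + 27x + 27 = (x + 3)^3.

χ_A(x) = (x + 3)^3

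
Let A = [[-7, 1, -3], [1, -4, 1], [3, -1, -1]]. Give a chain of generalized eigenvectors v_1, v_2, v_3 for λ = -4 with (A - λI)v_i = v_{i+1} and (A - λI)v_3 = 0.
We seek v_1 ∈ ker((A + 4I)^3) \ ker((A + 4I)^2), then set v_{i+1} = (A + 4I) v_i.

One such chain is v_1 = [[0, 3, 1]]^T, v_2 = [[0, 1, 0]]^T, v_3 = [[1, 0, -1]]^T. Check: (A + 4I) v_3 = [[0, 0, 0]]^T = 0.

v_1 = [[0, 3, 1]]^T, v_2 = [[0, 1, 0]]^T, v_3 = [[1, 0, -1]]^T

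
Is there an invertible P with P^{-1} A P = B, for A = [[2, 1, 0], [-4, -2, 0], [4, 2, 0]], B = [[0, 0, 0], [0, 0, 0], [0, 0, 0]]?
Both have characteristic polynomial x^3, but the minimal polynomial of A is x^2 while the minimal polynomial of B is x. The minimal polynomial is a similarity invariant, so A and B are not similar.

No.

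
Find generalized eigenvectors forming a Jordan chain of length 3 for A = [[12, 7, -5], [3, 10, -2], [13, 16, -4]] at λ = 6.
v_1 = [[1, 0, 1]]^T, v_2 = [[1, 1, 3]]^T, v_3 = [[-2, 1, -1]]^T

We seek v_1 ∈ ker((A - 6I)^3) \ ker((A - 6I)^2), then set v_{i+1} = (A - 6I) v_i.

One such chain is v_1 = [[1, 0, 1]]^T, v_2 = [[1, 1, 3]]^T, v_3 = [[-2, 1, -1]]^T. Check: (A - 6I) v_3 = [[0, 0, 0]]^T = 0.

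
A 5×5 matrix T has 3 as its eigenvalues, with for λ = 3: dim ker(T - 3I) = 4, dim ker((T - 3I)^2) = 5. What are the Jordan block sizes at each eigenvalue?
λ = 3: successive nullity increments [4, 1] count blocks of size ≥ k; block sizes are [2, 1, 1, 1].

Jordan blocks: (3, 2), (3, 1), (3, 1), (3, 1)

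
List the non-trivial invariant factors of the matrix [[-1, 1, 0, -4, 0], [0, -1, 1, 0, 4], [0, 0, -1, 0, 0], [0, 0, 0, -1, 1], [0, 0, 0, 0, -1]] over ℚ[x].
(x + 1)^2, (x + 1)^3

The Jordan structure of A has elementary divisors (x + 1)^3, (x + 1)^2. Arranging the block sizes at each eigenvalue in decreasing order and taking row products gives the invariant factors.

Invariant factors (smallest first, each dividing the next): (x + 1)^2, (x + 1)^3.

Check: the last factor (x + 1)^3 is the minimal polynomial, and the product (x + 1)^5 is the characteristic polynomial.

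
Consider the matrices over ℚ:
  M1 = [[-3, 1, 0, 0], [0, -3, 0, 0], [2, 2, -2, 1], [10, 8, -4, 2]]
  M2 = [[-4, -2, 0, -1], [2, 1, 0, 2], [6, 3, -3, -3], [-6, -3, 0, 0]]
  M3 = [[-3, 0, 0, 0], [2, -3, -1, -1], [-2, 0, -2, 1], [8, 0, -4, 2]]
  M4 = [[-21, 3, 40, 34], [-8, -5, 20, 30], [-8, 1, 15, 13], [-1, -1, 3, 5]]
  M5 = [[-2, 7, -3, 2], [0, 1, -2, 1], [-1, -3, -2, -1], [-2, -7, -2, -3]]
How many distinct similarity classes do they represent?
Characteristic polynomials: χ_{M1} = x^2(x + 3)^2, χ_{M2} = x^2(x + 3)^2, χ_{M3} = x^2(x + 3)^2, χ_{M4} = x^2(x + 3)^2, χ_{M5} = x^2(x + 3)^2.

{M1, M4, M5}: invariant factors x^2(x + 3)^2.

{M2, M3}: invariant factors x + 3, x^2(x + 3).

Matrices are similar if and only if their invariant-factor lists agree; the partition into similarity classes is {M1, M4, M5}, {M2, M3}.

2 classes: {M1, M4, M5}, {M2, M3}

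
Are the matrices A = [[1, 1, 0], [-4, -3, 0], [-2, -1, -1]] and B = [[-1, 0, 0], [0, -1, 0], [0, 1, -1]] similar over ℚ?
Yes.

Two matrices over a field are similar if and only if they have the same invariant factors.

Both A and B have characteristic polynomial (x + 1)^3 and minimal polynomial (x + 1)^2. Computing further, both have invariant factors x + 1, (x + 1)^2. Hence A and B are similar.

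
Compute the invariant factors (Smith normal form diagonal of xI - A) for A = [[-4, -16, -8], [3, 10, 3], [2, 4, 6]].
The Jordan structure of A has elementary divisors (x - 4)^2, (x - 4). Arranging the block sizes at each eigenvalue in decreasing order and taking row products gives the invariant factors.

Invariant factors (smallest first, each dividing the next): x - 4, (x - 4)^2.

Check: the last factor (x - 4)^2 is the minimal polynomial, and the product (x - 4)^3 is the characteristic polynomial.

x - 4, (x - 4)^2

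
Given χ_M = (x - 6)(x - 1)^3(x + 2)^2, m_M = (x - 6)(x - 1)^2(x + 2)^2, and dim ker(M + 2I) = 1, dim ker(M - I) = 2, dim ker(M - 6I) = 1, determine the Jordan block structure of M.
λ = -2: algebraic multiplicity 2 (exponent in χ_M), largest block size 2 (exponent in m_M), 1 block (geometric multiplicity). This forces block sizes [2].
λ = 1: algebraic multiplicity 3 (exponent in χ_M), largest block size 2 (exponent in m_M), 2 blocks (geometric multiplicity). These force block sizes [2, 1].
λ = 6: algebraic multiplicity 1 (exponent in χ_M), largest block size 1 (exponent in m_M), 1 block (geometric multiplicity). This forces block sizes [1].

Jordan blocks: (-2, 2), (1, 2), (1, 1), (6, 1)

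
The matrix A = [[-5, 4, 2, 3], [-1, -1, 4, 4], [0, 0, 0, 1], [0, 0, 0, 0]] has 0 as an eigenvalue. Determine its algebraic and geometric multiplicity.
The characteristic polynomial is x^2(x + 3)^2, so the factor x appears with exponent 2: the algebraic multiplicity is 2.

rank(A) = 3, so the eigenspace has dimension 4 - 3 = 1: the geometric multiplicity is 1.

Since 1 < 2, A is not diagonalizable.

algebraic multiplicity 2, geometric multiplicity 1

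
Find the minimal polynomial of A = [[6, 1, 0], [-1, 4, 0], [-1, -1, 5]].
The characteristic polynomial factors as (x - 5)^3. The minimal polynomial is ∏(x - λ)^{k_λ} where k_λ is the size of the largest Jordan block at λ.

For λ = 5: rank(A - 5I) = 1, and the largest Jordan block has size 2 (the smallest k with rank((A - 5I)^k) = rank((A - 5I)^(k+1))).

So m_A(x) = (x - 5)^2.

m_A(x) = (x - 5)^2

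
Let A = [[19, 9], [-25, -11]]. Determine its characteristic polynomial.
xI - A = [[x - 19, -9], [25, x + 11]].

Expanding det(xI - A) along the first row:
det(xI - A) = + (x - 19)·det([[x + 11]]) - (-9)·det([[25]]).

Evaluating gives χ_A(x) = x^2 - 8x + 16 = (x - 4)^2.

χ_A(x) = (x - 4)^2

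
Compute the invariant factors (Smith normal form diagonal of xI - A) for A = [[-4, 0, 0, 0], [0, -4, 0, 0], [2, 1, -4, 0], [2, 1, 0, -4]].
The Jordan structure of A has elementary divisors (x + 4)^2, (x + 4), (x + 4). Arranging the block sizes at each eigenvalue in decreasing order and taking row products gives the invariant factors.

Invariant factors (smallest first, each dividing the next): x + 4, x + 4, (x + 4)^2.

Check: the last factor (x + 4)^2 is the minimal polynomial, and the product (x + 4)^4 is the characteristic polynomial.

x + 4, x + 4, (x + 4)^2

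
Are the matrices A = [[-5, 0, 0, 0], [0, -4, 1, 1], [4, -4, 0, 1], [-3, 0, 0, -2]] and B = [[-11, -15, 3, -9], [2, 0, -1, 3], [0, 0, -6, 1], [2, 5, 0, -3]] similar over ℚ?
No.

trace(A) = -11 but trace(B) = -20. The trace is a similarity invariant, so A and B are not similar.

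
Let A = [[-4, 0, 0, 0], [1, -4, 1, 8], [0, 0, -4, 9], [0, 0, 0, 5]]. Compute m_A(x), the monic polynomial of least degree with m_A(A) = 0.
m_A(x) = (x - 5)(x + 4)^2

The characteristic polynomial factors as (x - 5)(x + 4)^3. The minimal polynomial is ∏(x - λ)^{k_λ} where k_λ is the size of the largest Jordan block at λ.

For λ = -4: rank(A + 4I) = 2, and the largest Jordan block has size 2 (the smallest k with rank((A + 4I)^k) = rank((A + 4I)^(k+1))).
For λ = 5: rank(A - 5I) = 3, and the largest Jordan block has size 1 (the smallest k with rank((A - 5I)^k) = rank((A - 5I)^(k+1))).

So m_A(x) = (x - 5)(x + 4)^2.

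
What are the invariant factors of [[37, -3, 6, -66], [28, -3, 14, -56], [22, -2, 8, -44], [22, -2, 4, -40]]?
The Jordan structure of A has elementary divisors (x + 3)^2, (x - 4), (x - 4). Arranging the block sizes at each eigenvalue in decreasing order and taking row products gives the invariant factors.

Invariant factors (smallest first, each dividing the next): x - 4, (x - 4)(x + 3)^2.

Check: the last factor (x - 4)(x + 3)^2 is the minimal polynomial, and the product (x - 4)^2(x + 3)^2 is the characteristic polynomial.

x - 4, (x - 4)(x + 3)^2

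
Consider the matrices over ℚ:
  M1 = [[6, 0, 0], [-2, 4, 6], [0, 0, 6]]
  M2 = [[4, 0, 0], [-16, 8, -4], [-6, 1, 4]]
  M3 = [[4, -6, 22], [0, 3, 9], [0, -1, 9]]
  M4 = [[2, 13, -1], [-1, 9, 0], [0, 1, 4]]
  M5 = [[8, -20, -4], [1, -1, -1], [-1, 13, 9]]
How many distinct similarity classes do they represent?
3 classes: {M1}, {M2, M3, M5}, {M4}

Characteristic polynomials: χ_{M1} = (x - 6)^2(x - 4), χ_{M2} = (x - 6)^2(x - 4), χ_{M3} = (x - 6)^2(x - 4), χ_{M4} = (x - 5)^3, χ_{M5} = (x - 6)^2(x - 4).

{M1}: invariant factors x - 6, (x - 6)(x - 4).

{M2, M3, M5}: invariant factors (x - 6)^2(x - 4).

{M4}: invariant factors (x - 5)^3.

Matrices are similar if and only if their invariant-factor lists agree; the partition into similarity classes is {M1}, {M2, M3, M5}, {M4}.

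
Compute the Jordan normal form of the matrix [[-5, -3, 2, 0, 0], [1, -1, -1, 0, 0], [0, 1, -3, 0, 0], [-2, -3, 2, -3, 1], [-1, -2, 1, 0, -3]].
The characteristic polynomial is det(xI - A) = (x + 3)^5, so the eigenvalues are -3 (algebraic multiplicity 5).

For λ = -3: rank(A + 3I) = 3, rank((A + 3I)^2) = 1, rank((A + 3I)^3) = 0. The eigenspace has dimension 5 - 3 = 2, so there are 2 Jordan blocks; the rank sequence gives block sizes [3, 2].

Assembling the blocks gives the Jordan form J above.

J = [[-3, 1, 0, 0, 0], [0, -3, 1, 0, 0], [0, 0, -3, 0, 0], [0, 0, 0, -3, 1], [0, 0, 0, 0, -3]]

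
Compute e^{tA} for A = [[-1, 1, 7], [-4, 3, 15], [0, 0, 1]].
A has Jordan form J = [[1, 1, 0], [0, 1, 1], [0, 0, 1]] with A = PJP^{-1}, so e^{tA} = P e^{tJ} P^{-1}.

For a Jordan block J_k(λ), e^{tJ_k(λ)} = e^{λt} · (I + tN + t^2 N^2/2! + ... + t^{k-1} N^{k-1}/(k-1)!) where N is the nilpotent superdiagonal part.

Assembling the blocks and conjugating back gives the entries of e^{tA} as shown above.

e^{tA} = [[(1 - 2*t)*e^{t}, t*e^{t}, t*(t + 14)*e^{t}/2], [-4*t*e^{t}, (2*t + 1)*e^{t}, t*(t + 15)*e^{t}], [0, 0, e^{t}]]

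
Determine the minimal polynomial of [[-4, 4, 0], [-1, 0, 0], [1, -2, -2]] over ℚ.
The characteristic polynomial factors as (x + 2)^3. The minimal polynomial is ∏(x - λ)^{k_λ} where k_λ is the size of the largest Jordan block at λ.

For λ = -2: rank(A + 2I) = 1, and the largest Jordan block has size 2 (the smallest k with rank((A + 2I)^k) = rank((A + 2I)^(k+1))).

So m_A(x) = (x + 2)^2.

m_A(x) = (x + 2)^2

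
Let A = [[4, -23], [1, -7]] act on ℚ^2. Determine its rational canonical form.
R = [[0, 5], [1, -3]]

The invariant factors of A (the non-unit diagonal entries of the Smith normal form of xI - A over ℚ[x]) are x^2 + 3x - 5, each dividing the next. The characteristic polynomial is their product, x^2 + 3x - 5.

The rational canonical form is the block-diagonal matrix of companion matrices C(f_i):
R = [[0, 5], [1, -3]].

Note the characteristic polynomial does not split into linear factors over ℚ, so A has no Jordan form over ℚ; the rational canonical form exists over any field.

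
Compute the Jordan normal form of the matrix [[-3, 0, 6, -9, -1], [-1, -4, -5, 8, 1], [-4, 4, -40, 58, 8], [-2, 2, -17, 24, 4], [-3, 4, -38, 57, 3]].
J = [[-4, 1, 0, 0, 0], [0, -4, 1, 0, 0], [0, 0, -4, 0, 0], [0, 0, 0, -4, 1], [0, 0, 0, 0, -4]]

The characteristic polynomial is det(xI - A) = (x + 4)^5, so the eigenvalues are -4 (algebraic multiplicity 5).

For λ = -4: rank(A + 4I) = 3, rank((A + 4I)^2) = 1, rank((A + 4I)^3) = 0. The eigenspace has dimension 5 - 3 = 2, so there are 2 Jordan blocks; the rank sequence gives block sizes [3, 2].

Assembling the blocks gives the Jordan form J above.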